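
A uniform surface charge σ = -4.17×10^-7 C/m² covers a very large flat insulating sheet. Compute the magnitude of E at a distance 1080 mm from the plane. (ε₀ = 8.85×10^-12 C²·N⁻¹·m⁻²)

The symmetry is planar: E is normal to the sheet and the same magnitude on both sides. Take a pillbox straddling the sheet with end-cap area A.
Only the two end caps contribute flux: Φ = 2EA. With Q_enc = σA, Gauss's law gives E = |σ|/(2ε₀).
E = |σ|/(2ε₀) = (4.17×10^-7)/(2·8.85×10^-12) = 2.36×10^4 N/C.

|E| = 2.36×10^4 V/m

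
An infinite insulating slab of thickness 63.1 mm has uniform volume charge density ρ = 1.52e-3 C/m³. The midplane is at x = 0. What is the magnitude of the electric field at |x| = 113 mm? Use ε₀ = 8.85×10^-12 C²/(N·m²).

5.42×10^6 N/C

The point |x| = 113 mm lies outside the slab (half-thickness 0.03155 m). A symmetric pillbox spanning the full slab encloses Q_enc = ρ·d·A.
Flux = 2EA ⇒ E = |ρ|d/(2ε₀), independent of distance outside.
E = (1.52×10^-3)(0.0631)/(2·8.85×10^-12) = 5.42×10^6 N/C.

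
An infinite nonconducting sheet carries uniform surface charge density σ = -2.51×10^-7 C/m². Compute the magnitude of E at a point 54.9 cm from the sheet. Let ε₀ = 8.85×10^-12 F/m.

By planar symmetry E is perpendicular to the sheet and uniform; use a Gaussian pillbox with flat faces of area A on each side of the sheet.
Flux Φ = 2EA and Q_enc = σA, so 2EA = σA/ε₀ ⇒ E = |σ|/(2ε₀), independent of distance.
E = |σ|/(2ε₀) = (2.51×10^-7)/(2·8.85×10^-12) = 1.42×10^4 N/C.

|E| ≈ 1.42×10^4 V/m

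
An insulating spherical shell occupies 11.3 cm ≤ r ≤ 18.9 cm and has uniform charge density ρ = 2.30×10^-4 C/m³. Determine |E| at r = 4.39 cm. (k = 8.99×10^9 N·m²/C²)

E = 0 (no enclosed charge)

By spherical symmetry E is radial; choose a Gaussian sphere of radius r = 4.39 cm (r < 11.3 cm, inside the empty cavity).
No charge is enclosed, so by Gauss's law E·4πr² = 0 ⇒ E = 0.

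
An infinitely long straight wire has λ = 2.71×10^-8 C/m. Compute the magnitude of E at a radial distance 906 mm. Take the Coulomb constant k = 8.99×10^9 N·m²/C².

E ≈ 538 N/C

Choose a coaxial cylinder of radius r = 906 mm (arbitrary length L) as the Gaussian surface.
Q_enc = λL, so λ_enc = 2.71×10^-8 C/m.
Gauss's law: E·2πrL = λ_enc L/ε₀.
E = 2k|λ_enc|/r = 2(8.99×10^9)(2.71×10^-8)/(0.906) = 538 N/C.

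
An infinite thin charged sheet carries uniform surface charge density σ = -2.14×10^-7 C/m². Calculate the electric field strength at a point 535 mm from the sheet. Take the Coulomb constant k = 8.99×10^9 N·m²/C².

1.21e4 V/m

Choose a cylindrical pillbox piercing the sheet, end faces (area A) parallel to it.
Flux Φ = 2EA and Q_enc = σA, so 2EA = σA/ε₀ ⇒ E = |σ|/(2ε₀), independent of distance.
E = 2πk|σ| = 2π(8.99×10^9)(2.14×10^-7) = 1.21×10^4 N/C.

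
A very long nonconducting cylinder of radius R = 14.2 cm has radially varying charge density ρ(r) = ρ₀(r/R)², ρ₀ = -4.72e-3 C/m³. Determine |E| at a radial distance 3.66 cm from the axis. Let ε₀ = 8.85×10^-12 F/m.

Choose a coaxial cylinder of radius r = 3.66 cm (arbitrary length L) as the Gaussian surface (r < R).
λ_enc = ∫₀^r ρ(r')·2πr' dr' = (2πρ₀/R²)·r^4/4 = -6.598×10^-7 C/m.
Since E is radial and uniform over the curved surface, Φ = E·2πrL = Q_enc/ε₀ = λ_enc L/ε₀.
E = |λ_enc|/(2πε₀r) = (6.598e-7)/(2π·8.85×10^-12·0.0366) = 3.24×10^5 N/C.

|E| ≈ 3.24e5 N/C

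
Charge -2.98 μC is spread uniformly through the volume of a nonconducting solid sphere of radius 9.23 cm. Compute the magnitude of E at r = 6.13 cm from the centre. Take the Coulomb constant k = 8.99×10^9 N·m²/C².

E ≈ 2.09e6 N/C

Use a concentric Gaussian sphere at r = 6.13 cm (r < R).
Only the charge within r is enclosed: Q_enc = Q·(r/R)³ = (-2.98 μC)·(6.13 cm/9.23 cm)³ = -8.73×10^-7 C.
Applying ∮E·dA = Q_enc/ε₀ with Φ = E(4πr²):
E = k|Q_enc|/r² = (8.99×10^9)(8.73×10^-7)/(0.0613)² = 2.09×10^6 N/C.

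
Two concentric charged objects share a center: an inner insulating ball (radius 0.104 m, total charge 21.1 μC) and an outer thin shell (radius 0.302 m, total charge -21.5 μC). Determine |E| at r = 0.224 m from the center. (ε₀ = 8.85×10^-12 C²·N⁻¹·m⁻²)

By spherical symmetry E is radial; choose a Gaussian sphere of radius r = 0.224 m (between the bodies, 0.104 m < r < 0.302 m).
The shell at 0.302 m lies outside the Gaussian surface, so Q_enc = 21.1 μC = 2.11×10^-5 C.
By Gauss's law, ∮E·dA = E·4πr² = Q_enc/ε₀.
E = |Q_enc|/(4πε₀r²) = (2.11×10^-5)/(4π·8.85×10^-12·(0.224)²) = 3.78e6 N/C.

E ≈ 3.78×10^6 N/C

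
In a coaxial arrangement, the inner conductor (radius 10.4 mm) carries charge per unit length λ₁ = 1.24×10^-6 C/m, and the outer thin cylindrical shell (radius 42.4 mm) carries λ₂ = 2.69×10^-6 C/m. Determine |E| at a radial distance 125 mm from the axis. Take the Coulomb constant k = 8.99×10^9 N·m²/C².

Choose a coaxial cylinder of radius r = 125 mm (arbitrary length L) as the Gaussian surface (r > 42.4 mm, enclosing both).
λ_enc = λ₁ + λ₂ = (1.24×10^-6) + (2.69×10^-6) = 3.93×10^-6 C/m.
Gauss's law: E·2πrL = λ_enc L/ε₀.
E = 2k|λ_enc|/r = 2(8.99×10^9)(3.93×10^-6)/(0.125) = 5.65×10^5 N/C.

E ≈ 5.65×10^5 V/m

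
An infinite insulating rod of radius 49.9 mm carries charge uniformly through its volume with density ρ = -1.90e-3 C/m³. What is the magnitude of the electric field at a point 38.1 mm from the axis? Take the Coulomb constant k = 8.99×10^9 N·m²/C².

Coaxial Gaussian cylinder, radius r = 38.1 mm, length L (r < R).
Charge inside radius r per length L is ρ·πr²·L, so λ_enc = ρπr² = -8.665×10^-6 C/m.
Gauss's law: E·2πrL = λ_enc L/ε₀.
E = 2k|λ_enc|/r = 2(8.99×10^9)(8.665e-6)/(0.0381) = 4.09×10^6 N/C.

E ≈ 4.09×10^6 N/C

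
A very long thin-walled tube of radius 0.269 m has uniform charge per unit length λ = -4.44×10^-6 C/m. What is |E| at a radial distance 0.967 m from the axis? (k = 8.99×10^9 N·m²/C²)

By cylindrical symmetry E is radial; use a coaxial Gaussian cylinder of radius 0.967 m and length L (r > 0.269 m).
The full line charge is enclosed: λ_enc = -4.44e-6 C/m.
Since E is radial and uniform over the curved surface, Φ = E·2πrL = Q_enc/ε₀ = λ_enc L/ε₀.
E = 2k|λ_enc|/r = 2(8.99×10^9)(4.44×10^-6)/(0.967) = 8.26×10^4 N/C.

E ≈ 8.26×10^4 V/m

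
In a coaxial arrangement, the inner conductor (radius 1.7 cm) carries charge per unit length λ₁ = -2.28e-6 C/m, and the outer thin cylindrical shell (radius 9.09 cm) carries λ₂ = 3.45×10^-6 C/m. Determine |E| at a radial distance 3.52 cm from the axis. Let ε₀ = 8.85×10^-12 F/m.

E = 1.16×10^6 N/C

Take a coaxial cylindrical Gaussian surface of radius r = 3.52 cm and length L (between the conductors, 1.7 cm < r < 9.09 cm).
The shell at 9.09 cm lies outside the Gaussian surface, so λ_enc = λ₁ = -2.28×10^-6 C/m.
By Gauss's law (flux through the curved wall only), E·2πrL = λ_enc L/ε₀.
E = |λ_enc|/(2πε₀r) = (2.28e-6)/(2π·8.85×10^-12·0.0352) = 1.16×10^6 N/C.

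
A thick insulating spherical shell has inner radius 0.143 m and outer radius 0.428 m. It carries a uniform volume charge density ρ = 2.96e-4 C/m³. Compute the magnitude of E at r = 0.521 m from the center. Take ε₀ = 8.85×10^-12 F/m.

Symmetry ⇒ E = E(r) r̂. Gaussian sphere of radius r = 0.521 m (r > 0.428 m, enclosing the whole shell).
Q_enc = ρ·(4π/3)(b³ − a³) = (2.96e-4)·(4π/3)·((0.428)³ − (0.143)³) = 9.358×10^-5 C.
Gauss's law: E·4πr² = Q_enc/ε₀.
E = |Q_enc|/(4πε₀r²) = (9.358e-5)/(4π·8.85×10^-12·(0.521)²) = 3.10×10^6 N/C.

|E| ≈ 3.10e6 N/C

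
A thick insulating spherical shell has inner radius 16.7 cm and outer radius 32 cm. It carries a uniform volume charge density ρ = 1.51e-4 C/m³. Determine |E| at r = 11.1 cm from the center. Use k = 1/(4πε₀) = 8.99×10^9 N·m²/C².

By spherical symmetry E is radial; choose a Gaussian sphere of radius r = 11.1 cm (r < 16.7 cm, inside the empty cavity).
No charge is enclosed, so by Gauss's law E·4πr² = 0 ⇒ E = 0.

|E| = 0 N/C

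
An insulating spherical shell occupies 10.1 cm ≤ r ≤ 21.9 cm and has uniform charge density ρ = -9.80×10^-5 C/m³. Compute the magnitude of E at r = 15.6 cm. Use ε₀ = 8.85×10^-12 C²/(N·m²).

Symmetry ⇒ E = E(r) r̂. Gaussian sphere of radius r = 15.6 cm (within the shell material, 10.1 cm < r < 21.9 cm).
Enclosed charge is the volume from a to r: Q_enc = (4π/3)ρ(r³ − a³) = -1.135×10^-6 C.
Since E is radial and uniform over the Gaussian sphere, Φ = E·4πr² = Q_enc/ε₀.
E = |Q_enc|/(4πε₀r²) = (1.135×10^-6)/(4π·8.85×10^-12·(0.156)²) = 4.20×10^5 N/C.

4.20e5 V/m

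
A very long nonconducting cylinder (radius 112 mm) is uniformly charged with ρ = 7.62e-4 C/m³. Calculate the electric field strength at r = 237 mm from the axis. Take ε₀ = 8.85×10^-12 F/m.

E ≈ 2.28e6 V/m

Coaxial Gaussian cylinder, radius r = 237 mm, length L (r > 112 mm, full cross-section enclosed).
λ_enc = ρ·πR² = (7.62×10^-4)π(0.112)² = 3.003e-5 C/m.
By Gauss's law (flux through the curved wall only), E·2πrL = λ_enc L/ε₀.
E = |λ_enc|/(2πε₀r) = (3.003×10^-5)/(2π·8.85×10^-12·0.237) = 2.28e6 N/C.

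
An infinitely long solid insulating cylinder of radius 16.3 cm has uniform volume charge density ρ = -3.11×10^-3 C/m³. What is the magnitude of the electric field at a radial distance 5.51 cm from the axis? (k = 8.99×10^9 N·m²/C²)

|E| ≈ 9.68e6 N/C

By cylindrical symmetry E is radial; use a coaxial Gaussian cylinder of radius 5.51 cm and length L (r < R).
Enclosed charge per unit length: λ_enc = ρ·πr² = (-3.11×10^-3)π(0.0551)² = -2.966×10^-5 C/m.
Since E is radial and uniform over the curved surface, Φ = E·2πrL = Q_enc/ε₀ = λ_enc L/ε₀.
E = 2k|λ_enc|/r = 2(8.99×10^9)(2.966×10^-5)/(0.0551) = 9.68e6 N/C.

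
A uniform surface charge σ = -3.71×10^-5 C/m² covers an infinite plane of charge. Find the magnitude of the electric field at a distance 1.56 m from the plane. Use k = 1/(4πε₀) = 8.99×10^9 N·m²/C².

E = 2.10e6 N/C

By planar symmetry E is perpendicular to the sheet and uniform; use a Gaussian pillbox with flat faces of area A on each side of the sheet.
Only the two end caps contribute flux: Φ = 2EA. With Q_enc = σA, Gauss's law gives E = |σ|/(2ε₀).
E = 2πk|σ| = 2π(8.99×10^9)(3.71×10^-5) = 2.10e6 N/C.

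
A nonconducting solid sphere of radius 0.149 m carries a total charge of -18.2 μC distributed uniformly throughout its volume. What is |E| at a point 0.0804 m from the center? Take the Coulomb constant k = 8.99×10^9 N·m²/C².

|E| ≈ 3.98×10^6 N/C

Use a concentric Gaussian sphere at r = 0.0804 m (r < R).
For a uniform sphere the enclosed fraction is (r/R)³, so Q_enc = (-18.2 μC)(0.0804/0.149)³ = -2.859e-6 C.
Gauss's law: E·4πr² = Q_enc/ε₀.
E = k|Q_enc|/r² = (8.99×10^9)(2.859×10^-6)/(0.0804)² = 3.98×10^6 N/C.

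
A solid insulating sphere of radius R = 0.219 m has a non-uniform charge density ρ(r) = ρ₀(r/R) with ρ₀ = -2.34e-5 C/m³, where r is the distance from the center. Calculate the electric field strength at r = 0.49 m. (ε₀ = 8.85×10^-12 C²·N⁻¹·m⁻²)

Symmetry ⇒ E = E(r) r̂. Gaussian sphere of radius r = 0.49 m (r > R, all charge enclosed).
Q_enc = 4π ∫₀^R ρ₀(r'/R)^1 r'² dr' = 4πρ₀R³/4 = -7.721×10^-7 C.
Gauss's law: E·4πr² = Q_enc/ε₀.
E = |Q_enc|/(4πε₀r²) = (7.721×10^-7)/(4π·8.85×10^-12·(0.49)²) = 2.89e4 N/C.

E = 2.89e4 N/C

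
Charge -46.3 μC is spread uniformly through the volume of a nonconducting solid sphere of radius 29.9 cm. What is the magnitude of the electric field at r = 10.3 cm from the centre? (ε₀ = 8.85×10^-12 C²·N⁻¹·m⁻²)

Use a concentric Gaussian sphere at r = 10.3 cm (r < R).
Only the charge within r is enclosed: Q_enc = Q·(r/R)³ = (-46.3 μC)·(10.3 cm/29.9 cm)³ = -1.893×10^-6 C.
Since E is radial and uniform over the Gaussian sphere, Φ = E·4πr² = Q_enc/ε₀.
E = |Q_enc|/(4πε₀r²) = (1.893×10^-6)/(4π·8.85×10^-12·(0.103)²) = 1.60×10^6 N/C.

1.60×10^6 N/C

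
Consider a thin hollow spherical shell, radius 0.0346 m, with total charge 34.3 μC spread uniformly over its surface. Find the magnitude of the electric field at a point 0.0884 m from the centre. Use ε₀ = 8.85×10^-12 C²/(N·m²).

E ≈ 3.95e7 N/C

Symmetry ⇒ E = E(r) r̂. Gaussian sphere of radius r = 0.0884 m (r > 0.0346 m).
The entire shell is enclosed: Q_enc = 3.43×10^-5 C.
By Gauss's law, ∮E·dA = E·4πr² = Q_enc/ε₀.
E = |Q_enc|/(4πε₀r²) = (3.43×10^-5)/(4π·8.85×10^-12·(0.0884)²) = 3.95×10^7 N/C.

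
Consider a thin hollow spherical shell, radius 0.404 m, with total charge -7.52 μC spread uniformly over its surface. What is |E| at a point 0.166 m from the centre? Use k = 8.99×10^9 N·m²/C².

Use a concentric Gaussian sphere at r = 0.166 m (inside the shell, r < 0.404 m).
No charge lies within this surface, so Q_enc = 0 and Gauss's law gives E·4πr² = 0 ⇒ E = 0.

|E| = 0 N/C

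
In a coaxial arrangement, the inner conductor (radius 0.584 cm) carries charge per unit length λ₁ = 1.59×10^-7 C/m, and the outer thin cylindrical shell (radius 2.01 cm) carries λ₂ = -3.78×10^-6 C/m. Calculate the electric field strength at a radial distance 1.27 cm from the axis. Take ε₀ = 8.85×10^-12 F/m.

By cylindrical symmetry E is radial; use a coaxial Gaussian cylinder of radius 1.27 cm and length L (between the conductors, 0.584 cm < r < 2.01 cm).
Only the inner wire is enclosed; the outer shell contributes nothing inside itself. λ_enc = λ₁ = 1.59×10^-7 C/m.
Applying ∮E·dA = Q_enc/ε₀ with the end caps contributing no flux:
E = |λ_enc|/(2πε₀r) = (1.59×10^-7)/(2π·8.85×10^-12·0.0127) = 2.25e5 N/C.

|E| = 2.25×10^5 N/C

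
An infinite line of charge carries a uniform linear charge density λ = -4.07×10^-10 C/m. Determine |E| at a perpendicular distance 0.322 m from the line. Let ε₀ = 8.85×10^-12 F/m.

Choose a coaxial cylinder of radius r = 0.322 m (arbitrary length L) as the Gaussian surface.
Q_enc = λL, so λ_enc = -4.07e-10 C/m.
Since E is radial and uniform over the curved surface, Φ = E·2πrL = Q_enc/ε₀ = λ_enc L/ε₀.
E = |λ_enc|/(2πε₀r) = (4.07×10^-10)/(2π·8.85×10^-12·0.322) = 22.7 N/C.

|E| = 22.7 N/C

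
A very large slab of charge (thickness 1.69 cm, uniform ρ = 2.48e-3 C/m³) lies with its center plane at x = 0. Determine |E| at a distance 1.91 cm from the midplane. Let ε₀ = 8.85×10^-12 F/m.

The point |x| = 1.91 cm lies outside the slab (half-thickness 0.00845 m). A symmetric pillbox spanning the full slab encloses Q_enc = ρ·d·A.
Flux = 2EA ⇒ E = |ρ|d/(2ε₀), independent of distance outside.
E = (2.48e-3)(0.0169)/(2·8.85×10^-12) = 2.37×10^6 N/C.

|E| = 2.37×10^6 V/m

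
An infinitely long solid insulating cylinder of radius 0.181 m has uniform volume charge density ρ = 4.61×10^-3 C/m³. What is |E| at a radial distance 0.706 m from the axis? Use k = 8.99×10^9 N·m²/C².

Coaxial Gaussian cylinder, radius r = 0.706 m, length L (r > 0.181 m, full cross-section enclosed).
λ_enc = ρ·πR² = (4.61×10^-3)π(0.181)² = 4.745×10^-4 C/m.
Applying ∮E·dA = Q_enc/ε₀ with the end caps contributing no flux:
E = 2k|λ_enc|/r = 2(8.99×10^9)(4.745e-4)/(0.706) = 1.21×10^7 N/C.

|E| = 1.21×10^7 N/C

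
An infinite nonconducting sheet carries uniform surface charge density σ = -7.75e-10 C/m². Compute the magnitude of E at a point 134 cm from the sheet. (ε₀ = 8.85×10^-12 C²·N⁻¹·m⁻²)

43.8 V/m

Choose a cylindrical pillbox piercing the sheet, end faces (area A) parallel to it.
Only the two end caps contribute flux: Φ = 2EA. With Q_enc = σA, Gauss's law gives E = |σ|/(2ε₀).
E = |σ|/(2ε₀) = (7.75×10^-10)/(2·8.85×10^-12) = 43.8 N/C.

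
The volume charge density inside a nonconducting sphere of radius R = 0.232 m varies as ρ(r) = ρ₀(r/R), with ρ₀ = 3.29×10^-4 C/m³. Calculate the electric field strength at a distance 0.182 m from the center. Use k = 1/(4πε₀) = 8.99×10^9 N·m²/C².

Take a concentric spherical Gaussian surface of radius r = 0.182 m (r < R).
Q_enc = ∫₀^r ρ(r')·4πr'² dr' = (4πρ₀/R) ∫₀^r r'^3 dr' = 4πρ₀ r^4/(4·R) = 4.888×10^-6 C.
Gauss's law: E·4πr² = Q_enc/ε₀.
E = k|Q_enc|/r² = (8.99×10^9)(4.888×10^-6)/(0.182)² = 1.33e6 N/C.

1.33×10^6 N/C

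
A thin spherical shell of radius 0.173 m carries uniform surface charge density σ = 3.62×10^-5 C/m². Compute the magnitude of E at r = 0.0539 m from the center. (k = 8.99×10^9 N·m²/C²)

E = 0

Symmetry ⇒ E = E(r) r̂. Gaussian sphere of radius r = 0.0539 m (inside the shell, r < 0.173 m).
All the charge is outside the Gaussian surface: Q_enc = 0, hence E = 0 everywhere inside the shell.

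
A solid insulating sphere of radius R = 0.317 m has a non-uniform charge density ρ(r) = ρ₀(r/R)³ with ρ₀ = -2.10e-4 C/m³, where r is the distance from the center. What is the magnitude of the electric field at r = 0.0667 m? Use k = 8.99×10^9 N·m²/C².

Take a concentric spherical Gaussian surface of radius r = 0.0667 m (r < R).
Integrate the density: Q_enc = 4π ∫₀^r ρ₀(r'/R)^3 r'² dr' = 4πρ₀ r^6/(6·R³) = -1.216×10^-9 C.
Gauss's law: E·4πr² = Q_enc/ε₀.
E = k|Q_enc|/r² = (8.99×10^9)(1.216×10^-9)/(0.0667)² = 2.46e3 N/C.

2.46×10^3 N/C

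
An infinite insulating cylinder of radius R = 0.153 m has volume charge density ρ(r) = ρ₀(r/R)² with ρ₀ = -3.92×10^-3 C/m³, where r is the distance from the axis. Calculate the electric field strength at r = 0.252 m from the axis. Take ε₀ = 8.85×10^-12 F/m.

1.03e7 N/C

Take a coaxial cylindrical Gaussian surface of radius r = 0.252 m and length L (r > R, full charge per length enclosed).
λ_enc = 2π ∫₀^R ρ₀(r'/R)^2 r' dr' = 2πρ₀R²/4 = -1.441×10^-4 C/m.
By Gauss's law (flux through the curved wall only), E·2πrL = λ_enc L/ε₀.
E = |λ_enc|/(2πε₀r) = (1.441×10^-4)/(2π·8.85×10^-12·0.252) = 1.03×10^7 N/C.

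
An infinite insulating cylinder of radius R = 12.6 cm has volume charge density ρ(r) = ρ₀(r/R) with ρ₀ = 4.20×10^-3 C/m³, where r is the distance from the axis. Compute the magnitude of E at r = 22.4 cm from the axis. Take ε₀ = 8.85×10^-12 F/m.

1.12×10^7 V/m

Take a coaxial cylindrical Gaussian surface of radius r = 22.4 cm and length L (r > R, full charge per length enclosed).
λ_enc = 2π ∫₀^R ρ₀(r'/R)^1 r' dr' = 2πρ₀R²/3 = 1.397×10^-4 C/m.
By Gauss's law (flux through the curved wall only), E·2πrL = λ_enc L/ε₀.
E = |λ_enc|/(2πε₀r) = (1.397e-4)/(2π·8.85×10^-12·0.224) = 1.12e7 N/C.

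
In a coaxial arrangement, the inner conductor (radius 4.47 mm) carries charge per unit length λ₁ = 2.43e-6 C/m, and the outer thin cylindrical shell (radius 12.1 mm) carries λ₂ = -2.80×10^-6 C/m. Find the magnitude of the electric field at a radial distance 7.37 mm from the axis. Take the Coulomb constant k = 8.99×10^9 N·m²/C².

Coaxial Gaussian cylinder, radius r = 7.37 mm, length L (between the conductors, 4.47 mm < r < 12.1 mm).
The shell at 12.1 mm lies outside the Gaussian surface, so λ_enc = λ₁ = 2.43×10^-6 C/m.
By Gauss's law (flux through the curved wall only), E·2πrL = λ_enc L/ε₀.
E = 2k|λ_enc|/r = 2(8.99×10^9)(2.43e-6)/(0.00737) = 5.93×10^6 N/C.

E = 5.93×10^6 V/m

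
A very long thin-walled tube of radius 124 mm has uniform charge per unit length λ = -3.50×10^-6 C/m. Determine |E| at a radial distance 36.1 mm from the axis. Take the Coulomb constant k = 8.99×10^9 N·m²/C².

By cylindrical symmetry E is radial; use a coaxial Gaussian cylinder of radius 36.1 mm and length L (r < 124 mm, inside the shell).
All the surface charge lies outside this cylinder: Q_enc = 0, hence E = 0.

E = 0 (no enclosed charge)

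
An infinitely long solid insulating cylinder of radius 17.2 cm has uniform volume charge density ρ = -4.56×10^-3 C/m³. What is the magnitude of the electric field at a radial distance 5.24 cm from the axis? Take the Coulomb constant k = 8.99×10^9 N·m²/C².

Take a coaxial cylindrical Gaussian surface of radius r = 5.24 cm and length L (r < R).
Charge inside radius r per length L is ρ·πr²·L, so λ_enc = ρπr² = -3.933×10^-5 C/m.
Since E is radial and uniform over the curved surface, Φ = E·2πrL = Q_enc/ε₀ = λ_enc L/ε₀.
E = 2k|λ_enc|/r = 2(8.99×10^9)(3.933×10^-5)/(0.0524) = 1.35×10^7 N/C.

E ≈ 1.35×10^7 N/C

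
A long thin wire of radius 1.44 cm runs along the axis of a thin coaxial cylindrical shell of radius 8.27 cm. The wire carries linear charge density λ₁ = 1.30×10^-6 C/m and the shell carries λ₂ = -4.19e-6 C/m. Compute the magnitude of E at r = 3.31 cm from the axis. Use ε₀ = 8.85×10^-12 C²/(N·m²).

E ≈ 7.06×10^5 V/m

Coaxial Gaussian cylinder, radius r = 3.31 cm, length L (between the conductors, 1.44 cm < r < 8.27 cm).
The shell at 8.27 cm lies outside the Gaussian surface, so λ_enc = λ₁ = 1.30e-6 C/m.
Applying ∮E·dA = Q_enc/ε₀ with the end caps contributing no flux:
E = |λ_enc|/(2πε₀r) = (1.30×10^-6)/(2π·8.85×10^-12·0.0331) = 7.06×10^5 N/C.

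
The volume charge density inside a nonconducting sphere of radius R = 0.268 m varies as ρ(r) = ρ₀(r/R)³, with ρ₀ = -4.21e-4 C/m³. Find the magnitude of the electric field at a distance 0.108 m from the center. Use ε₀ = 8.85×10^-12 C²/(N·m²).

Use a concentric Gaussian sphere at r = 0.108 m (r < R).
Q_enc = ∫₀^r ρ(r')·4πr'² dr' = (4πρ₀/R³) ∫₀^r r'^5 dr' = 4πρ₀ r^6/(6·R³) = -7.269e-8 C.
Gauss's law: E·4πr² = Q_enc/ε₀.
E = |Q_enc|/(4πε₀r²) = (7.269×10^-8)/(4π·8.85×10^-12·(0.108)²) = 5.60×10^4 N/C.

|E| = 5.60×10^4 N/C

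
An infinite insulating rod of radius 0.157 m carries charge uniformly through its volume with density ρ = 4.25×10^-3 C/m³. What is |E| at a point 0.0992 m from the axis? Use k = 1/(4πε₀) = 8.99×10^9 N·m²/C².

Coaxial Gaussian cylinder, radius r = 0.0992 m, length L (r < R).
Enclosed charge per unit length: λ_enc = ρ·πr² = (4.25×10^-3)π(0.0992)² = 1.314×10^-4 C/m.
Gauss's law: E·2πrL = λ_enc L/ε₀.
E = 2k|λ_enc|/r = 2(8.99×10^9)(1.314e-4)/(0.0992) = 2.38×10^7 N/C.

|E| = 2.38×10^7 V/m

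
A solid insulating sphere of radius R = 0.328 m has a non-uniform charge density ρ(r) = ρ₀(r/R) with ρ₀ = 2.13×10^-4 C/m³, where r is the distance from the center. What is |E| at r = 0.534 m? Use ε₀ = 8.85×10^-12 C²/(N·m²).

E ≈ 7.45e5 V/m

Use a concentric Gaussian sphere at r = 0.534 m (r > R, all charge enclosed).
Q_enc = 4π ∫₀^R ρ₀(r'/R)^1 r'² dr' = 4πρ₀R³/4 = 2.361×10^-5 C.
Gauss's law: E·4πr² = Q_enc/ε₀.
E = |Q_enc|/(4πε₀r²) = (2.361×10^-5)/(4π·8.85×10^-12·(0.534)²) = 7.45×10^5 N/C.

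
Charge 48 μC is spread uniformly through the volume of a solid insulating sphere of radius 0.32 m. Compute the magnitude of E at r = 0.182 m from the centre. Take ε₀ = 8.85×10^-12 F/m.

2.40×10^6 N/C

Symmetry ⇒ E = E(r) r̂. Gaussian sphere of radius r = 0.182 m (r < R).
Only the charge within r is enclosed: Q_enc = Q·(r/R)³ = (48 μC)·(0.182 m/0.32 m)³ = 8.831×10^-6 C.
Since E is radial and uniform over the Gaussian sphere, Φ = E·4πr² = Q_enc/ε₀.
E = |Q_enc|/(4πε₀r²) = (8.831×10^-6)/(4π·8.85×10^-12·(0.182)²) = 2.40×10^6 N/C.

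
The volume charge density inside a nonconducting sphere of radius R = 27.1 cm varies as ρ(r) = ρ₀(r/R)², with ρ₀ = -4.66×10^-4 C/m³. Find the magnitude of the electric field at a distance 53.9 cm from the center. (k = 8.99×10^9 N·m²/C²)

E = 7.21e5 N/C

Symmetry ⇒ E = E(r) r̂. Gaussian sphere of radius r = 53.9 cm (r > R, all charge enclosed).
Q_enc = 4π ∫₀^R ρ₀(r'/R)^2 r'² dr' = 4πρ₀R³/5 = -2.331×10^-5 C.
Applying ∮E·dA = Q_enc/ε₀ with Φ = E(4πr²):
E = k|Q_enc|/r² = (8.99×10^9)(2.331e-5)/(0.539)² = 7.21×10^5 N/C.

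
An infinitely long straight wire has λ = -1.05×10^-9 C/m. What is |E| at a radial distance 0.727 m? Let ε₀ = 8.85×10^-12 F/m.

26 N/C

By cylindrical symmetry E is radial; use a coaxial Gaussian cylinder of radius 0.727 m and length L.
Q_enc = λL, so λ_enc = -1.05×10^-9 C/m.
Gauss's law: E·2πrL = λ_enc L/ε₀.
E = |λ_enc|/(2πε₀r) = (1.05e-9)/(2π·8.85×10^-12·0.727) = 26 N/C.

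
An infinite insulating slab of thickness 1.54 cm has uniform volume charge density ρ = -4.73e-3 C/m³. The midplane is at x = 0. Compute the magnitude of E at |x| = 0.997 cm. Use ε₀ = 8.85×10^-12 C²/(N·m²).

|E| ≈ 4.12×10^6 N/C

The point |x| = 0.997 cm lies outside the slab (half-thickness 0.0077 m). A symmetric pillbox spanning the full slab encloses Q_enc = ρ·d·A.
Flux = 2EA ⇒ E = |ρ|d/(2ε₀), independent of distance outside.
E = (4.73e-3)(0.0154)/(2·8.85×10^-12) = 4.12×10^6 N/C.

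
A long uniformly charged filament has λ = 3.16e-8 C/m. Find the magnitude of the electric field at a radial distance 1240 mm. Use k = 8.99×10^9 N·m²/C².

|E| = 458 V/m

Choose a coaxial cylinder of radius r = 1240 mm (arbitrary length L) as the Gaussian surface.
Q_enc = λL, so λ_enc = 3.16×10^-8 C/m.
Gauss's law: E·2πrL = λ_enc L/ε₀.
E = 2k|λ_enc|/r = 2(8.99×10^9)(3.16e-8)/(1.24) = 458 N/C.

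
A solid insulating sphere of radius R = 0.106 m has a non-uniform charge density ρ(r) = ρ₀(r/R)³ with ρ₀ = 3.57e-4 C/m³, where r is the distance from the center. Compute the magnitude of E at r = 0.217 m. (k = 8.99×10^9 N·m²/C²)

E ≈ 1.70×10^5 V/m

By spherical symmetry E is radial; choose a Gaussian sphere of radius r = 0.217 m (r > R, all charge enclosed).
Q_enc = 4π ∫₀^R ρ₀(r'/R)^3 r'² dr' = 4πρ₀R³/6 = 8.905×10^-7 C.
Applying ∮E·dA = Q_enc/ε₀ with Φ = E(4πr²):
E = k|Q_enc|/r² = (8.99×10^9)(8.905×10^-7)/(0.217)² = 1.70×10^5 N/C.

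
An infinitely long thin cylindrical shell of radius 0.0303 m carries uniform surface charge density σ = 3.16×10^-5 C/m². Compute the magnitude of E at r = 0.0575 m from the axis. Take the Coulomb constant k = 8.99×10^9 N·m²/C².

Take a coaxial cylindrical Gaussian surface of radius r = 0.0575 m and length L (r > 0.0303 m).
The whole shell is enclosed: λ_enc = σ·2πR = (3.16×10^-5)·2π·(0.0303) = 6.016×10^-6 C/m.
Applying ∮E·dA = Q_enc/ε₀ with the end caps contributing no flux:
E = 2k|λ_enc|/r = 2(8.99×10^9)(6.016×10^-6)/(0.0575) = 1.88e6 N/C.

|E| ≈ 1.88×10^6 N/C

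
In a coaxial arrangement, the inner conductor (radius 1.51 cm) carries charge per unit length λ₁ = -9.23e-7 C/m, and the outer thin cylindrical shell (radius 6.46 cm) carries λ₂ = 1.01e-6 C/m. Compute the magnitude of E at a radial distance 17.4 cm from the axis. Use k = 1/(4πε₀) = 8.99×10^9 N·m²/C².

Take a coaxial cylindrical Gaussian surface of radius r = 17.4 cm and length L (r > 6.46 cm, enclosing both).
λ_enc = λ₁ + λ₂ = (-9.23×10^-7) + (1.01e-6) = 8.70e-8 C/m.
Since E is radial and uniform over the curved surface, Φ = E·2πrL = Q_enc/ε₀ = λ_enc L/ε₀.
E = 2k|λ_enc|/r = 2(8.99×10^9)(8.70×10^-8)/(0.174) = 8.99×10^3 N/C.

E ≈ 8.99×10^3 V/m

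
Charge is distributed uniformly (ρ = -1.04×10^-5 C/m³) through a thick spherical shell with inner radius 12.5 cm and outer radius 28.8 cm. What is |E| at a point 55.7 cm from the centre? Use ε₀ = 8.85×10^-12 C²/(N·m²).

Use a concentric Gaussian sphere at r = 55.7 cm (r > 28.8 cm, enclosing the whole shell).
Q_enc = ρ·(4π/3)(b³ − a³) = (-1.04×10^-5)·(4π/3)·((0.288)³ − (0.125)³) = -9.556e-7 C.
Applying ∮E·dA = Q_enc/ε₀ with Φ = E(4πr²):
E = |Q_enc|/(4πε₀r²) = (9.556e-7)/(4π·8.85×10^-12·(0.557)²) = 2.77×10^4 N/C.

E ≈ 2.77×10^4 V/m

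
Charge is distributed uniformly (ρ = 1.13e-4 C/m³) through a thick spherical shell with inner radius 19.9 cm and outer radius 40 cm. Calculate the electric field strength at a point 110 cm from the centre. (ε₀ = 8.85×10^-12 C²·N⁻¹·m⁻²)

Take a concentric spherical Gaussian surface of radius r = 110 cm (r > 40 cm, enclosing the whole shell).
Q_enc = ρ·(4π/3)(b³ − a³) = (1.13e-4)·(4π/3)·((0.4)³ − (0.199)³) = 2.656e-5 C.
Applying ∮E·dA = Q_enc/ε₀ with Φ = E(4πr²):
E = |Q_enc|/(4πε₀r²) = (2.656×10^-5)/(4π·8.85×10^-12·(1.1)²) = 1.97×10^5 N/C.

E = 1.97×10^5 N/C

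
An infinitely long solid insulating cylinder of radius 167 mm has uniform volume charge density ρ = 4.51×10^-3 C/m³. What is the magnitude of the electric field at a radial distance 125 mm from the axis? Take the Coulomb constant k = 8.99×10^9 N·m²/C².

Coaxial Gaussian cylinder, radius r = 125 mm, length L (r < R).
Enclosed charge per unit length: λ_enc = ρ·πr² = (4.51e-3)π(0.125)² = 2.214×10^-4 C/m.
Since E is radial and uniform over the curved surface, Φ = E·2πrL = Q_enc/ε₀ = λ_enc L/ε₀.
E = 2k|λ_enc|/r = 2(8.99×10^9)(2.214×10^-4)/(0.125) = 3.18e7 N/C.

E = 3.18×10^7 N/C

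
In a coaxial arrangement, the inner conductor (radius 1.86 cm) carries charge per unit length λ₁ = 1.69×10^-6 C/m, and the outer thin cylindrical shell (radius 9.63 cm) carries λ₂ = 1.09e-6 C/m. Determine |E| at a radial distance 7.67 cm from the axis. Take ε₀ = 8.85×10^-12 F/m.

Coaxial Gaussian cylinder, radius r = 7.67 cm, length L (between the conductors, 1.86 cm < r < 9.63 cm).
Only the inner wire is enclosed; the outer shell contributes nothing inside itself. λ_enc = λ₁ = 1.69e-6 C/m.
Applying ∮E·dA = Q_enc/ε₀ with the end caps contributing no flux:
E = |λ_enc|/(2πε₀r) = (1.69×10^-6)/(2π·8.85×10^-12·0.0767) = 3.96e5 N/C.

E ≈ 3.96×10^5 V/m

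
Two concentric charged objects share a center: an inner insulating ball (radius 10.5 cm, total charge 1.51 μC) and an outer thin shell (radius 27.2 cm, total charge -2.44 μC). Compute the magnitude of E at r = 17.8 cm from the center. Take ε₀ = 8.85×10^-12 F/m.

|E| = 4.29×10^5 N/C

By spherical symmetry E is radial; choose a Gaussian sphere of radius r = 17.8 cm (between the bodies, 10.5 cm < r < 27.2 cm).
The shell at 27.2 cm lies outside the Gaussian surface, so Q_enc = 1.51 μC = 1.51e-6 C.
Applying ∮E·dA = Q_enc/ε₀ with Φ = E(4πr²):
E = |Q_enc|/(4πε₀r²) = (1.51×10^-6)/(4π·8.85×10^-12·(0.178)²) = 4.29×10^5 N/C.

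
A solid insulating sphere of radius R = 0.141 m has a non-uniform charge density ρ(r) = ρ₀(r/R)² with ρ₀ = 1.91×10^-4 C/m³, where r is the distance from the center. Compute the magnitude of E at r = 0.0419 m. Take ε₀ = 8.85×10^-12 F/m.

|E| ≈ 1.60×10^4 N/C

Use a concentric Gaussian sphere at r = 0.0419 m (r < R).
Q_enc = ∫₀^r ρ(r')·4πr'² dr' = (4πρ₀/R²) ∫₀^r r'^4 dr' = 4πρ₀ r^5/(5·R²) = 3.118e-9 C.
Since E is radial and uniform over the Gaussian sphere, Φ = E·4πr² = Q_enc/ε₀.
E = |Q_enc|/(4πε₀r²) = (3.118e-9)/(4π·8.85×10^-12·(0.0419)²) = 1.60×10^4 N/C.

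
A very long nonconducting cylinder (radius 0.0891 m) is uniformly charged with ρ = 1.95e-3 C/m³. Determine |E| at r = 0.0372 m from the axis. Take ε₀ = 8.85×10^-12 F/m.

|E| ≈ 4.10×10^6 N/C

Coaxial Gaussian cylinder, radius r = 0.0372 m, length L (r < R).
Enclosed charge per unit length: λ_enc = ρ·πr² = (1.95e-3)π(0.0372)² = 8.478×10^-6 C/m.
Applying ∮E·dA = Q_enc/ε₀ with the end caps contributing no flux:
E = |λ_enc|/(2πε₀r) = (8.478e-6)/(2π·8.85×10^-12·0.0372) = 4.10e6 N/C.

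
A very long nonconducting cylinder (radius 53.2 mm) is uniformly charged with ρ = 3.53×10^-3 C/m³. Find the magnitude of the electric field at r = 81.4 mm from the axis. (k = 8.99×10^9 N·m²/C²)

Choose a coaxial cylinder of radius r = 81.4 mm (arbitrary length L) as the Gaussian surface (r > 53.2 mm, full cross-section enclosed).
λ_enc = ρ·πR² = (3.53e-3)π(0.0532)² = 3.139×10^-5 C/m.
Since E is radial and uniform over the curved surface, Φ = E·2πrL = Q_enc/ε₀ = λ_enc L/ε₀.
E = 2k|λ_enc|/r = 2(8.99×10^9)(3.139e-5)/(0.0814) = 6.93×10^6 N/C.

|E| = 6.93e6 N/C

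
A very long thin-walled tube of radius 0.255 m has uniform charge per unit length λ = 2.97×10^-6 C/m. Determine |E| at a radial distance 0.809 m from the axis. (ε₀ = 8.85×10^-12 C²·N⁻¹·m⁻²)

Choose a coaxial cylinder of radius r = 0.809 m (arbitrary length L) as the Gaussian surface (r > 0.255 m).
The full line charge is enclosed: λ_enc = 2.97×10^-6 C/m.
Gauss's law: E·2πrL = λ_enc L/ε₀.
E = |λ_enc|/(2πε₀r) = (2.97×10^-6)/(2π·8.85×10^-12·0.809) = 6.60×10^4 N/C.

E = 6.60×10^4 N/C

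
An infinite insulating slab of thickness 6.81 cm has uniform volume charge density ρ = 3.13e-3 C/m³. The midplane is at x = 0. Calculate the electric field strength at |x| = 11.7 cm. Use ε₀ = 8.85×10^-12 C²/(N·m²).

E ≈ 1.20e7 N/C

The point |x| = 11.7 cm lies outside the slab (half-thickness 0.03405 m). A symmetric pillbox spanning the full slab encloses Q_enc = ρ·d·A.
Flux = 2EA ⇒ E = |ρ|d/(2ε₀), independent of distance outside.
E = (3.13e-3)(0.0681)/(2·8.85×10^-12) = 1.20e7 N/C.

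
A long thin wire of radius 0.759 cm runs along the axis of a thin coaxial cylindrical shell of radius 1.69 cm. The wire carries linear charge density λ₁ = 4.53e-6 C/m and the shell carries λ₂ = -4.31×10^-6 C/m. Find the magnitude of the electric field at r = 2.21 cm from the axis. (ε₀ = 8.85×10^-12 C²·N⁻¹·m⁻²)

|E| = 1.79×10^5 N/C

By cylindrical symmetry E is radial; use a coaxial Gaussian cylinder of radius 2.21 cm and length L (r > 1.69 cm, enclosing both).
λ_enc = λ₁ + λ₂ = (4.53e-6) + (-4.31×10^-6) = 2.20e-7 C/m.
By Gauss's law (flux through the curved wall only), E·2πrL = λ_enc L/ε₀.
E = |λ_enc|/(2πε₀r) = (2.20e-7)/(2π·8.85×10^-12·0.0221) = 1.79e5 N/C.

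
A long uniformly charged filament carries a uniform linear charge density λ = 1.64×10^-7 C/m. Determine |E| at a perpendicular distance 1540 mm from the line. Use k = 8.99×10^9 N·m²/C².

1.91×10^3 V/m

Choose a coaxial cylinder of radius r = 1540 mm (arbitrary length L) as the Gaussian surface.
Q_enc = λL, so λ_enc = 1.64×10^-7 C/m.
Gauss's law: E·2πrL = λ_enc L/ε₀.
E = 2k|λ_enc|/r = 2(8.99×10^9)(1.64×10^-7)/(1.54) = 1.91×10^3 N/C.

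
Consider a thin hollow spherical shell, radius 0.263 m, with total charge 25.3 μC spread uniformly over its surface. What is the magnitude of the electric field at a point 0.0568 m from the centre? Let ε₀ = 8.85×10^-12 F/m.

|E| = 0 N/C

Symmetry ⇒ E = E(r) r̂. Gaussian sphere of radius r = 0.0568 m (inside the shell, r < 0.263 m).
All the charge is outside the Gaussian surface: Q_enc = 0, hence E = 0 everywhere inside the shell.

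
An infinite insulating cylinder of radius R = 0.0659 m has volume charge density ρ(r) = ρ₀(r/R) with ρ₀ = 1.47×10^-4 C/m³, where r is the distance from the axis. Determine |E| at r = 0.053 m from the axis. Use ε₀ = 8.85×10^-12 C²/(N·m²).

2.36e5 N/C

Choose a coaxial cylinder of radius r = 0.053 m (arbitrary length L) as the Gaussian surface (r < R).
Integrating ρ over the cross-section to radius r: λ_enc = (2πρ₀/R) ∫₀^r r'^2 dr' = 2πρ₀ r^3/(3·R) = 6.955×10^-7 C/m.
By Gauss's law (flux through the curved wall only), E·2πrL = λ_enc L/ε₀.
E = |λ_enc|/(2πε₀r) = (6.955e-7)/(2π·8.85×10^-12·0.053) = 2.36×10^5 N/C.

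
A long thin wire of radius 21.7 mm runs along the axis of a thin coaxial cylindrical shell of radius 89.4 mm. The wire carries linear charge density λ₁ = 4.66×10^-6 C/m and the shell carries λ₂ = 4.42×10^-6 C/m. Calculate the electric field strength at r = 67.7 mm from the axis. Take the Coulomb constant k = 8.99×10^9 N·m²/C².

Coaxial Gaussian cylinder, radius r = 67.7 mm, length L (between the conductors, 21.7 mm < r < 89.4 mm).
The shell at 89.4 mm lies outside the Gaussian surface, so λ_enc = λ₁ = 4.66×10^-6 C/m.
Gauss's law: E·2πrL = λ_enc L/ε₀.
E = 2k|λ_enc|/r = 2(8.99×10^9)(4.66e-6)/(0.0677) = 1.24×10^6 N/C.

|E| ≈ 1.24×10^6 N/C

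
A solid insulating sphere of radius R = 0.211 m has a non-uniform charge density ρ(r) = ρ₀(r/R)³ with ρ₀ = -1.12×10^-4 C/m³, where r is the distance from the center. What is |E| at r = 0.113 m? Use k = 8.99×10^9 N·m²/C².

|E| ≈ 3.66e4 V/m

By spherical symmetry E is radial; choose a Gaussian sphere of radius r = 0.113 m (r < R).
Q_enc = ∫₀^r ρ(r')·4πr'² dr' = (4πρ₀/R³) ∫₀^r r'^5 dr' = 4πρ₀ r^6/(6·R³) = -5.199×10^-8 C.
Applying ∮E·dA = Q_enc/ε₀ with Φ = E(4πr²):
E = k|Q_enc|/r² = (8.99×10^9)(5.199e-8)/(0.113)² = 3.66×10^4 N/C.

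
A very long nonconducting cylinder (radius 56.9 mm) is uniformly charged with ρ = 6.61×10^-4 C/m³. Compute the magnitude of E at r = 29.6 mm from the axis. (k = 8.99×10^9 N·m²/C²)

E = 1.11×10^6 N/C

By cylindrical symmetry E is radial; use a coaxial Gaussian cylinder of radius 29.6 mm and length L (r < R).
Charge inside radius r per length L is ρ·πr²·L, so λ_enc = ρπr² = 1.819×10^-6 C/m.
By Gauss's law (flux through the curved wall only), E·2πrL = λ_enc L/ε₀.
E = 2k|λ_enc|/r = 2(8.99×10^9)(1.819×10^-6)/(0.0296) = 1.11e6 N/C.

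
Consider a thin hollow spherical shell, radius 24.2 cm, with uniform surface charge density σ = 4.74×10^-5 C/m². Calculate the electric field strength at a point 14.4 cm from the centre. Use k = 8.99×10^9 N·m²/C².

E = 0

By spherical symmetry E is radial; choose a Gaussian sphere of radius r = 14.4 cm (inside the shell, r < 24.2 cm).
No charge lies within this surface, so Q_enc = 0 and Gauss's law gives E·4πr² = 0 ⇒ E = 0.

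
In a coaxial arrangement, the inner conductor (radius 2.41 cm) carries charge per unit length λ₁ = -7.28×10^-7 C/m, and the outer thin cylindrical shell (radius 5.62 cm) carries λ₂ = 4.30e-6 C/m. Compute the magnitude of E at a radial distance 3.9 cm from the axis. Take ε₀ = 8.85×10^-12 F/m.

Coaxial Gaussian cylinder, radius r = 3.9 cm, length L (between the conductors, 2.41 cm < r < 5.62 cm).
Only the inner wire is enclosed; the outer shell contributes nothing inside itself. λ_enc = λ₁ = -7.28×10^-7 C/m.
By Gauss's law (flux through the curved wall only), E·2πrL = λ_enc L/ε₀.
E = |λ_enc|/(2πε₀r) = (7.28×10^-7)/(2π·8.85×10^-12·0.039) = 3.36e5 N/C.

E = 3.36e5 N/C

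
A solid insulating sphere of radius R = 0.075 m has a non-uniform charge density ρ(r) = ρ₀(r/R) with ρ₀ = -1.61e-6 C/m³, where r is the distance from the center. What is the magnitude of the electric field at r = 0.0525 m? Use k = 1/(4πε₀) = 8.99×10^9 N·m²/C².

By spherical symmetry E is radial; choose a Gaussian sphere of radius r = 0.0525 m (r < R).
Q_enc = ∫₀^r ρ(r')·4πr'² dr' = (4πρ₀/R) ∫₀^r r'^3 dr' = 4πρ₀ r^4/(4·R) = -5.123×10^-10 C.
Applying ∮E·dA = Q_enc/ε₀ with Φ = E(4πr²):
E = k|Q_enc|/r² = (8.99×10^9)(5.123×10^-10)/(0.0525)² = 1.67e3 N/C.

|E| = 1.67e3 V/m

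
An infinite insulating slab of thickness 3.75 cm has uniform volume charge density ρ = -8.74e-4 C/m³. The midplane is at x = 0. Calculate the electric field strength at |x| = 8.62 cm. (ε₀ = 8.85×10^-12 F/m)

The point |x| = 8.62 cm lies outside the slab (half-thickness 0.01875 m). A symmetric pillbox spanning the full slab encloses Q_enc = ρ·d·A.
Flux = 2EA ⇒ E = |ρ|d/(2ε₀), independent of distance outside.
E = (8.74e-4)(0.0375)/(2·8.85×10^-12) = 1.85e6 N/C.

E = 1.85×10^6 N/C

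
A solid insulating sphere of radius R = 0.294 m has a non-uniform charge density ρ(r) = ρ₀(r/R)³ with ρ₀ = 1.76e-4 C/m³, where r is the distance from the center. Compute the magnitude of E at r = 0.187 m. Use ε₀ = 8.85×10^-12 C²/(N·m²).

Take a concentric spherical Gaussian surface of radius r = 0.187 m (r < R).
Integrate the density: Q_enc = 4π ∫₀^r ρ₀(r'/R)^3 r'² dr' = 4πρ₀ r^6/(6·R³) = 6.203×10^-7 C.
Gauss's law: E·4πr² = Q_enc/ε₀.
E = |Q_enc|/(4πε₀r²) = (6.203×10^-7)/(4π·8.85×10^-12·(0.187)²) = 1.59×10^5 N/C.

E = 1.59e5 N/C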